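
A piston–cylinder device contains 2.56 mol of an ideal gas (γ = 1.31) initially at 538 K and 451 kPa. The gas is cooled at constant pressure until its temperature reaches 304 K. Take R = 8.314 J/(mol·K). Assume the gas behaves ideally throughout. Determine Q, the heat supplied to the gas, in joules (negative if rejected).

V₁ = nRT₁/P₁ = 2.56×8.314×538/451 = 25.4 L.
Isobaric: P stays 451 kPa; V/T = const ⇒ T₂ = 304 K, V₂ = 14.3 L.
W = PΔV = 451×(14.3−25.4) kPa·L = -4980 J.
ΔU = nCvΔT = 2.56×26.8×(304−538) = -16100 J.
Q = ΔU + W = nCpΔT = -21000 J.

-21000 J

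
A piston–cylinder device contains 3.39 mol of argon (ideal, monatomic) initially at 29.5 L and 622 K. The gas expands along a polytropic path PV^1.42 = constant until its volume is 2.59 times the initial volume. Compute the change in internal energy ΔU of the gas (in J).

-8660 J

P₁ = nRT₁/V₁ = 3.39×8.314×622/29.5 = 594 kPa.
Polytropic n=1.42: T₂ = T₁(V₁/V₂)^(n−1) = 622×(0.386)^0.42 = 417 K; P₂ = P₁(V₁/V₂)^n = 154 kPa.
For an ideal gas ΔU = nCvΔT with Cv = (3/2)R = 12.5 J/(mol·K).
ΔU = 3.39×12.5×(417−622) = -8660 J.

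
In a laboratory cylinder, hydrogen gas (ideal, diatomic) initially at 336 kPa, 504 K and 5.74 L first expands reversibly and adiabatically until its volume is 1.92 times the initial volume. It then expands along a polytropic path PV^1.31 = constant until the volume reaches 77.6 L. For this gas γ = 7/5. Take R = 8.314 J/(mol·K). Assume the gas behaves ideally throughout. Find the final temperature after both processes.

n = P₁V₁/(RT₁) = 336×5.74/(8.314×504) = 0.460 mol.
Step 1 — Adiabatic: TV^(γ−1) = const ⇒ T₂ = 504×(0.521)^0.400 = 388 K; PV^γ = const ⇒ P₂ = 135 kPa.
ΔU = nCvΔT = 0.460×20.8×(388−504) = -1110 J.
Q = 0 for an adiabatic process, so W = −ΔU = 1110 J.
State after step 1: P = 135 kPa, V = 11.0 L, T = 388 K.
Step 2 — Polytropic n=1.31: T₂ = T₁(V₁/V₂)^(n−1) = 388×(0.142)^0.31 = 212 K; P₂ = P₁(V₁/V₂)^n = 10.5 kPa.
W = (P₁V₁−P₂V₂)/(n−1) = (135×11.0−10.5×77.6)/0.31 = 2180 J.
ΔU = nCvΔT = 0.460×20.8×(212−388) = -1690 J.
Q = ΔU + W = 490 J.
Net over both steps: W = 3280 J, Q = 490 J, ΔU = -2790 J.

212 K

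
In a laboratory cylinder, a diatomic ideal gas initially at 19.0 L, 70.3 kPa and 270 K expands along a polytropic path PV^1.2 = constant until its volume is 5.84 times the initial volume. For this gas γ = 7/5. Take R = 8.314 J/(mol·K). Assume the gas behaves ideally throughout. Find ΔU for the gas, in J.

-993 J

n = P₁V₁/(RT₁) = 70.3×19.0/(8.314×270) = 0.595 mol.
Polytropic n=1.2: T₂ = T₁(V₁/V₂)^(n−1) = 270×(0.171)^0.20 = 190 K; P₂ = P₁(V₁/V₂)^n = 8.46 kPa.
For an ideal gas ΔU = nCvΔT with Cv = (5/2)R = 20.8 J/(mol·K).
ΔU = 0.595×20.8×(190−270) = -993 J.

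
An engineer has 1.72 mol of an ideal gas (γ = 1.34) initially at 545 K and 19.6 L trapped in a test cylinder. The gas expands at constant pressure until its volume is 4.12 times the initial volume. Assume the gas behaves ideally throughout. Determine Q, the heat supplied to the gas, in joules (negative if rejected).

95800 J

P₁ = nRT₁/V₁ = 1.72×8.314×545/19.6 = 398 kPa.
Isobaric: P stays 398 kPa; V/T = const ⇒ T₂ = 2250 K, V₂ = 80.8 L.
W = PΔV = 398×(80.8−19.6) kPa·L = 24300 J.
ΔU = nCvΔT = 1.72×24.5×(2250−545) = 71500 J.
Q = ΔU + W = nCpΔT = 95800 J.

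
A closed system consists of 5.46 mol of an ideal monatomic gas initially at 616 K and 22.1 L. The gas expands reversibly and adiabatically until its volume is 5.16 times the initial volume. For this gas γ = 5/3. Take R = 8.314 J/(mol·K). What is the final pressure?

P₁ = nRT₁/V₁ = 5.46×8.314×616/22.1 = 1270 kPa.
Adiabatic: TV^(γ−1) = const ⇒ T₂ = 616×(0.194)^0.667 = 206 K; PV^γ = const ⇒ P₂ = 82.1 kPa.

82.1 kPa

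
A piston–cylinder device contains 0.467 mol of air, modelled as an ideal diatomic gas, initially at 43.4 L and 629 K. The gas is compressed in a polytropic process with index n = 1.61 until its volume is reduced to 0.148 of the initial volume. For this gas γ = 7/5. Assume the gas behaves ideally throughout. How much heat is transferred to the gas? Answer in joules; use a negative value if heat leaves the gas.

P₁ = nRT₁/V₁ = 0.467×8.314×629/43.4 = 56.3 kPa.
Polytropic n=1.61: T₂ = T₁(V₁/V₂)^(n−1) = 629×(6.76)^0.61 = 2020 K; P₂ = P₁(V₁/V₂)^n = 1220 kPa.
W = (P₁V₁−P₂V₂)/(n−1) = (56.3×43.4−1220×6.42)/0.61 = -8840 J.
ΔU = nCvΔT = 0.467×20.8×(2020−629) = 13500 J.
Q = ΔU + W = 4640 J.

4640 J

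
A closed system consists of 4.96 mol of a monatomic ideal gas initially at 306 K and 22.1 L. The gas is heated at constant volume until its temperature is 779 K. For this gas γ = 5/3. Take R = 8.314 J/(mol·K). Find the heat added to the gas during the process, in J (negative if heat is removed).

P₁ = nRT₁/V₁ = 4.96×8.314×306/22.1 = 571 kPa.
Isochoric: V stays 22.1 L; P/T = const ⇒ T₂ = 779 K, P₂ = 1450 kPa.
W = 0 (no volume change).
ΔU = nCvΔT = 4.96×12.5×(779−306) = 29300 J.
Q = ΔU = 29300 J.

29300 J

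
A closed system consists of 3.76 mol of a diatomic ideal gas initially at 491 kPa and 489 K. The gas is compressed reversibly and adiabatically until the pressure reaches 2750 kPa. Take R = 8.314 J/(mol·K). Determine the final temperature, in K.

V₁ = nRT₁/P₁ = 3.76×8.314×489/491 = 31.1 L.
Adiabatic: T₂/T₁ = (P₂/P₁)^((γ−1)/γ) ⇒ T₂ = 489×(5.60)^0.286 = 800 K; V₂ = 9.09 L.

800 K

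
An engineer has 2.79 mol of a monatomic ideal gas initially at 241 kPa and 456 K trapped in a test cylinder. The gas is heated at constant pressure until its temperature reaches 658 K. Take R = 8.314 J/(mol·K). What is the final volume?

V₁ = nRT₁/P₁ = 2.79×8.314×456/241 = 43.9 L.
Isobaric: P stays 241 kPa; V/T = const ⇒ T₂ = 658 K, V₂ = 63.3 L.

63.3 L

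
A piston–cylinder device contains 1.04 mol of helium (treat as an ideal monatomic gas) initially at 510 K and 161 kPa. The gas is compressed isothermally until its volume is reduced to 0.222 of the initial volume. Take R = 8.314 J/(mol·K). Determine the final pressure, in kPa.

725 kPa

V₁ = nRT₁/P₁ = 1.04×8.314×510/161 = 27.4 L.
Isothermal: T stays 510 K; PV = const ⇒ V₂ = 6.08 L, P₂ = 725 kPa.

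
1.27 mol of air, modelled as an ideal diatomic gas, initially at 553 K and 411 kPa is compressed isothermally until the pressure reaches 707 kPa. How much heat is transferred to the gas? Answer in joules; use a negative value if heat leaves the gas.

V₁ = nRT₁/P₁ = 1.27×8.314×553/411 = 14.2 L.
Isothermal: T stays 553 K; PV = const ⇒ V₂ = 8.26 L, P₂ = 707 kPa.
ΔU = 0 (ideal gas, T constant).
W = nRT ln(V₂/V₁) = 1.27×8.314×553×ln(0.581) = -3170 J.
Q = ΔU + W = -3170 J.

-3170 J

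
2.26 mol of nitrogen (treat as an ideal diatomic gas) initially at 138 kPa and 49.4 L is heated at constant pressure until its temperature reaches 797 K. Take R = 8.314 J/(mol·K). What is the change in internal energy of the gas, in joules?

T₁ = P₁V₁/(nR) = 138×49.4/(2.26×8.314) = 363 K.
Isobaric: P stays 138 kPa; V/T = const ⇒ T₂ = 797 K, V₂ = 109 L.
For an ideal gas ΔU = nCvΔT with Cv = (5/2)R = 20.8 J/(mol·K).
ΔU = 2.26×20.8×(797−363) = 20400 J.

20400 J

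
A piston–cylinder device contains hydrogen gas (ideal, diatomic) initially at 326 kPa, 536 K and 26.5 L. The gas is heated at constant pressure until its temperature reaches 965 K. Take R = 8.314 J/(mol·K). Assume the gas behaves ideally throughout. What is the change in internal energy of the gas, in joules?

17300 J

n = P₁V₁/(RT₁) = 326×26.5/(8.314×536) = 1.94 mol.
Isobaric: P stays 326 kPa; V/T = const ⇒ T₂ = 965 K, V₂ = 47.7 L.
For an ideal gas ΔU = nCvΔT with Cv = (5/2)R = 20.8 J/(mol·K).
ΔU = 1.94×20.8×(965−536) = 17300 J.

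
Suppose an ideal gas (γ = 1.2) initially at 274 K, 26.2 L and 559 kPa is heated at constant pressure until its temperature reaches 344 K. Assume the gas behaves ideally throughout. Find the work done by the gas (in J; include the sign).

3740 J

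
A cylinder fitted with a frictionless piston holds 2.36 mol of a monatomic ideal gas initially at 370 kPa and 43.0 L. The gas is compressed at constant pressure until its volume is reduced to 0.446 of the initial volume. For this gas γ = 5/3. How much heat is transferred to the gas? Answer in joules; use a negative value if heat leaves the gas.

T₁ = P₁V₁/(nR) = 370×43.0/(2.36×8.314) = 811 K.
Isobaric: P stays 370 kPa; V/T = const ⇒ T₂ = 362 K, V₂ = 19.2 L.
W = PΔV = 370×(19.2−43.0) kPa·L = -8810 J.
ΔU = nCvΔT = 2.36×12.5×(362−811) = -13200 J.
Q = ΔU + W = nCpΔT = -22000 J.

-22000 J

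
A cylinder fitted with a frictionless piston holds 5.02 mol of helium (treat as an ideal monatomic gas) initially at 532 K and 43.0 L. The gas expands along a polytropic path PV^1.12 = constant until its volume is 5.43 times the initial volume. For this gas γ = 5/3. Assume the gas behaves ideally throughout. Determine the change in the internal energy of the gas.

P₁ = nRT₁/V₁ = 5.02×8.314×532/43.0 = 516 kPa.
Polytropic n=1.12: T₂ = T₁(V₁/V₂)^(n−1) = 532×(0.184)^0.12 = 434 K; P₂ = P₁(V₁/V₂)^n = 77.6 kPa.
For an ideal gas ΔU = nCvΔT with Cv = (3/2)R = 12.5 J/(mol·K).
ΔU = 5.02×12.5×(434−532) = -6120 J.

-6120 J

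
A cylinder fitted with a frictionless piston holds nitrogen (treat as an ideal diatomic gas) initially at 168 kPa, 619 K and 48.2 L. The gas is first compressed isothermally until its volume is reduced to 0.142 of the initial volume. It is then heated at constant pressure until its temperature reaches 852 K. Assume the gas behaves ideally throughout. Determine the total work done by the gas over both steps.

n = P₁V₁/(RT₁) = 168×48.2/(8.314×619) = 1.57 mol.
Step 1 — Isothermal: T stays 619 K; PV = const ⇒ V₂ = 6.84 L, P₂ = 1180 kPa.
ΔU = 0 (ideal gas, T constant).
W = nRT ln(V₂/V₁) = 1.57×8.314×619×ln(0.142) = -15800 J.
Q = ΔU + W = -15800 J.
State after step 1: P = 1180 kPa, V = 6.84 L, T = 619 K.
Step 2 — Isobaric: P stays 1180 kPa; V/T = const ⇒ T₂ = 852 K, V₂ = 9.42 L.
W = PΔV = 1180×(9.42−6.84) kPa·L = 3050 J.
ΔU = nCvΔT = 1.57×20.8×(852−619) = 7620 J.
Q = ΔU + W = nCpΔT = 10700 J.
Net over both steps: W = -12800 J, Q = -5140 J, ΔU = 7620 J.

-12800 J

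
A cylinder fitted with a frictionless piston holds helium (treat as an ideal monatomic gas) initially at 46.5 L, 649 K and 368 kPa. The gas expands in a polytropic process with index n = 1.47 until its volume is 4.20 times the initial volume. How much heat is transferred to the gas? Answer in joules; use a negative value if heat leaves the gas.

5270 J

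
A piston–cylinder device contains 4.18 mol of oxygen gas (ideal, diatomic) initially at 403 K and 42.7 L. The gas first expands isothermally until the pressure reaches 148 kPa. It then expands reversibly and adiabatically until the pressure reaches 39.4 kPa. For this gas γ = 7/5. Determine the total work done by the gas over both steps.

P₁ = nRT₁/V₁ = 4.18×8.314×403/42.7 = 328 kPa.
Step 1 — Isothermal: T stays 403 K; PV = const ⇒ V₂ = 94.6 L, P₂ = 148 kPa.
ΔU = 0 (ideal gas, T constant).
W = nRT ln(V₂/V₁) = 4.18×8.314×403×ln(2.22) = 11100 J.
Q = ΔU + W = 11100 J.
State after step 1: P = 148 kPa, V = 94.6 L, T = 403 K.
Step 2 — Adiabatic: T₂/T₁ = (P₂/P₁)^((γ−1)/γ) ⇒ T₂ = 403×(0.266)^0.286 = 276 K; V₂ = 244 L.
ΔU = nCvΔT = 4.18×20.8×(276−403) = -11000 J.
Q = 0 for an adiabatic process, so W = −ΔU = 11000 J.
Net over both steps: W = 22200 J, Q = 11100 J, ΔU = -11000 J.

22200 J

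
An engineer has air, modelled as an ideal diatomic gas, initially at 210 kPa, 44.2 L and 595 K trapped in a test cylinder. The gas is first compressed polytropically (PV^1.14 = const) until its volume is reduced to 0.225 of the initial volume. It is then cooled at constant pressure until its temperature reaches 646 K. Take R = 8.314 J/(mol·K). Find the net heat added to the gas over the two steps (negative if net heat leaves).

-14800 J

n = P₁V₁/(RT₁) = 210×44.2/(8.314×595) = 1.88 mol.
Step 1 — Polytropic n=1.14: T₂ = T₁(V₁/V₂)^(n−1) = 595×(4.44)^0.14 = 733 K; P₂ = P₁(V₁/V₂)^n = 1150 kPa.
W = (P₁V₁−P₂V₂)/(n−1) = (210×44.2−1150×9.95)/0.14 = -15400 J.
ΔU = nCvΔT = 1.88×20.8×(733−595) = 5390 J.
Q = ΔU + W = -10000 J.
State after step 1: P = 1150 kPa, V = 9.95 L, T = 733 K.
Step 2 — Isobaric: P stays 1150 kPa; V/T = const ⇒ T₂ = 646 K, V₂ = 8.76 L.
W = PΔV = 1150×(8.76−9.95) kPa·L = -1360 J.
ΔU = nCvΔT = 1.88×20.8×(646−733) = -3400 J.
Q = ΔU + W = nCpΔT = -4760 J.
Net over both steps: W = -16800 J, Q = -14800 J, ΔU = 1990 J.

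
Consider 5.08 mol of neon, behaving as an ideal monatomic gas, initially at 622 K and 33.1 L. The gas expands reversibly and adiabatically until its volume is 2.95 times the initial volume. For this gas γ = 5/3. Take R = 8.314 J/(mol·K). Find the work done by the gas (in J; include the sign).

P₁ = nRT₁/V₁ = 5.08×8.314×622/33.1 = 794 kPa.
Adiabatic: TV^(γ−1) = const ⇒ T₂ = 622×(0.339)^0.667 = 302 K; PV^γ = const ⇒ P₂ = 131 kPa.
ΔU = nCvΔT = 5.08×12.5×(302−622) = -20200 J.
Q = 0 for an adiabatic process, so W = −ΔU = 20200 J.

20200 J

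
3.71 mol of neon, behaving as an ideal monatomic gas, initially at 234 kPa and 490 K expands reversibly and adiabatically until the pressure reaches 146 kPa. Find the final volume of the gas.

V₁ = nRT₁/P₁ = 3.71×8.314×490/234 = 64.6 L.
Adiabatic: T₂/T₁ = (P₂/P₁)^((γ−1)/γ) ⇒ T₂ = 490×(0.624)^0.400 = 406 K; V₂ = 85.7 L.

85.7 L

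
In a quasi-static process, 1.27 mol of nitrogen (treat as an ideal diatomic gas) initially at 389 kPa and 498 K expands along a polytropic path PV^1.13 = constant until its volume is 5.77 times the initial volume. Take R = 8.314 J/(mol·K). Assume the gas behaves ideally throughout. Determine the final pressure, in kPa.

53.7 kPa

V₁ = nRT₁/P₁ = 1.27×8.314×498/389 = 13.5 L.
Polytropic n=1.13: T₂ = T₁(V₁/V₂)^(n−1) = 498×(0.173)^0.13 = 397 K; P₂ = P₁(V₁/V₂)^n = 53.7 kPa.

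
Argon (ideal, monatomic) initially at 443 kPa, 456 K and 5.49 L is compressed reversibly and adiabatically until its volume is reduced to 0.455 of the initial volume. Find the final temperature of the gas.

771 K

Adiabatic: TV^(γ−1) = const ⇒ T₂ = 456×(2.20)^0.667 = 771 K; PV^γ = const ⇒ P₂ = 1650 kPa.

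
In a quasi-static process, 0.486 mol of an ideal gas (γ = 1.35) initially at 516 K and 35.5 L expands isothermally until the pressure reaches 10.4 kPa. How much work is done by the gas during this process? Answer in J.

P₁ = nRT₁/V₁ = 0.486×8.314×516/35.5 = 58.7 kPa.
Isothermal: T stays 516 K; PV = const ⇒ V₂ = 200 L, P₂ = 10.4 kPa.
W = nRT ln(V₂/V₁) = 0.486×8.314×516×ln(5.65) = 3610 J.

3610 J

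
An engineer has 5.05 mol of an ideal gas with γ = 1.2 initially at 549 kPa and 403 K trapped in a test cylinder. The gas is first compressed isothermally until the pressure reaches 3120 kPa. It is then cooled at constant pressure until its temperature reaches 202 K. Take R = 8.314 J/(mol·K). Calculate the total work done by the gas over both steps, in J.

V₁ = nRT₁/P₁ = 5.05×8.314×403/549 = 30.8 L.
Step 1 — Isothermal: T stays 403 K; PV = const ⇒ V₂ = 5.42 L, P₂ = 3120 kPa.
ΔU = 0 (ideal gas, T constant).
W = nRT ln(V₂/V₁) = 5.05×8.314×403×ln(0.176) = -29400 J.
Q = ΔU + W = -29400 J.
State after step 1: P = 3120 kPa, V = 5.42 L, T = 403 K.
Step 2 — Isobaric: P stays 3120 kPa; V/T = const ⇒ T₂ = 202 K, V₂ = 2.72 L.
W = PΔV = 3120×(2.72−5.42) kPa·L = -8440 J.
ΔU = nCvΔT = 5.05×41.6×(202−403) = -42200 J.
Q = ΔU + W = nCpΔT = -50600 J.
Net over both steps: W = -37800 J, Q = -80000 J, ΔU = -42200 J.

-37800 J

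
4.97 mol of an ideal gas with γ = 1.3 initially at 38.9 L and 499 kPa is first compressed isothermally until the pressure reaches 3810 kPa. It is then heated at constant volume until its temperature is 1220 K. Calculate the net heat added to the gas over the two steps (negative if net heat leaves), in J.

63900 J

T₁ = P₁V₁/(nR) = 499×38.9/(4.97×8.314) = 470 K.
Step 1 — Isothermal: T stays 470 K; PV = const ⇒ V₂ = 5.09 L, P₂ = 3810 kPa.
ΔU = 0 (ideal gas, T constant).
W = nRT ln(V₂/V₁) = 4.97×8.314×470×ln(0.131) = -39500 J.
Q = ΔU + W = -39500 J.
State after step 1: P = 3810 kPa, V = 5.09 L, T = 470 K.
Step 2 — Isochoric: V stays 5.09 L; P/T = const ⇒ T₂ = 1220 K, P₂ = 9890 kPa.
W = 0 (no volume change).
ΔU = nCvΔT = 4.97×27.7×(1220−470) = 103000 J.
Q = ΔU = 103000 J.
Net over both steps: W = -39500 J, Q = 63900 J, ΔU = 103000 J.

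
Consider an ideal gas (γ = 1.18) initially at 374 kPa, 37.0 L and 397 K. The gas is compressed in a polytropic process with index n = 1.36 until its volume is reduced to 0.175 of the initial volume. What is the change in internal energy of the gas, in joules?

n = P₁V₁/(RT₁) = 374×37.0/(8.314×397) = 4.19 mol.
Polytropic n=1.36: T₂ = T₁(V₁/V₂)^(n−1) = 397×(5.71)^0.36 = 744 K; P₂ = P₁(V₁/V₂)^n = 4000 kPa.
For an ideal gas ΔU = nCvΔT with Cv = R/(γ−1) = 46.2 J/(mol·K).
ΔU = 4.19×46.2×(744−397) = 67100 J.

67100 J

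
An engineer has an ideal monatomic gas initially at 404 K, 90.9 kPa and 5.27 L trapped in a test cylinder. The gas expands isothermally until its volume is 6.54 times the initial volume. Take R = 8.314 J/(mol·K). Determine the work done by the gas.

n = P₁V₁/(RT₁) = 90.9×5.27/(8.314×404) = 0.143 mol.
Isothermal: T stays 404 K; PV = const ⇒ V₂ = 34.5 L, P₂ = 13.9 kPa.
W = nRT ln(V₂/V₁) = 0.143×8.314×404×ln(6.54) = 900 J.

900 J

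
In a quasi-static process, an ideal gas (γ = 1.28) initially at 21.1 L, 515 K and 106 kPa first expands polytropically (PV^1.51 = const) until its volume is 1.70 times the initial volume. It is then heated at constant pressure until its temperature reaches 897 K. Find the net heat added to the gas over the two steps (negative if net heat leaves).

n = P₁V₁/(RT₁) = 106×21.1/(8.314×515) = 0.522 mol.
Step 1 — Polytropic n=1.51: T₂ = T₁(V₁/V₂)^(n−1) = 515×(0.588)^0.51 = 393 K; P₂ = P₁(V₁/V₂)^n = 47.6 kPa.
W = (P₁V₁−P₂V₂)/(n−1) = (106×21.1−47.6×35.9)/0.51 = 1040 J.
ΔU = nCvΔT = 0.522×29.7×(393−515) = -1890 J.
Q = ΔU + W = -854 J.
State after step 1: P = 47.6 kPa, V = 35.9 L, T = 393 K.
Step 2 — Isobaric: P stays 47.6 kPa; V/T = const ⇒ T₂ = 897 K, V₂ = 81.9 L.
W = PΔV = 47.6×(81.9−35.9) kPa·L = 2190 J.
ΔU = nCvΔT = 0.522×29.7×(897−393) = 7820 J.
Q = ΔU + W = nCpΔT = 10000 J.
Net over both steps: W = 3230 J, Q = 9150 J, ΔU = 5920 J.

9150 J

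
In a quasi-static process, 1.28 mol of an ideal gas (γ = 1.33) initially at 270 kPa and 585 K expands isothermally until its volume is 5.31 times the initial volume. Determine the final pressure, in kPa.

V₁ = nRT₁/P₁ = 1.28×8.314×585/270 = 23.1 L.
Isothermal: T stays 585 K; PV = const ⇒ V₂ = 122 L, P₂ = 50.8 kPa.

50.8 kPa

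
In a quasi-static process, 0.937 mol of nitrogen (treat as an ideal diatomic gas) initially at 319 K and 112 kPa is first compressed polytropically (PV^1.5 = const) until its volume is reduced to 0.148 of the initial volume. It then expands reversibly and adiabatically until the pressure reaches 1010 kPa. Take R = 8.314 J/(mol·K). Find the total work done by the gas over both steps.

V₁ = nRT₁/P₁ = 0.937×8.314×319/112 = 22.2 L.
Step 1 — Polytropic n=1.5: T₂ = T₁(V₁/V₂)^(n−1) = 319×(6.76)^0.50 = 829 K; P₂ = P₁(V₁/V₂)^n = 1970 kPa.
W = (P₁V₁−P₂V₂)/(n−1) = (112×22.2−1970×3.28)/0.50 = -7950 J.
ΔU = nCvΔT = 0.937×20.8×(829−319) = 9940 J.
Q = ΔU + W = 1990 J.
State after step 1: P = 1970 kPa, V = 3.28 L, T = 829 K.
Step 2 — Adiabatic: T₂/T₁ = (P₂/P₁)^((γ−1)/γ) ⇒ T₂ = 829×(0.513)^0.286 = 685 K; V₂ = 5.29 L.
ΔU = nCvΔT = 0.937×20.8×(685−829) = -2800 J.
Q = 0 for an adiabatic process, so W = −ΔU = 2800 J.
Net over both steps: W = -5150 J, Q = 1990 J, ΔU = 7140 J.

-5150 J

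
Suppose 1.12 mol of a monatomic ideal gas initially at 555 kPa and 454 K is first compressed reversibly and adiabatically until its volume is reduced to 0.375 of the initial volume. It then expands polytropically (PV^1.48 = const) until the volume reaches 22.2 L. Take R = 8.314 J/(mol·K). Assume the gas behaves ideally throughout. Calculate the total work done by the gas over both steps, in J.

4750 J

V₁ = nRT₁/P₁ = 1.12×8.314×454/555 = 7.62 L.
Step 1 — Adiabatic: TV^(γ−1) = const ⇒ T₂ = 454×(2.67)^0.667 = 873 K; PV^γ = const ⇒ P₂ = 2850 kPa.
ΔU = nCvΔT = 1.12×12.5×(873−454) = 5850 J.
Q = 0 for an adiabatic process, so W = −ΔU = -5850 J.
State after step 1: P = 2850 kPa, V = 2.86 L, T = 873 K.
Step 2 — Polytropic n=1.48: T₂ = T₁(V₁/V₂)^(n−1) = 873×(0.129)^0.48 = 326 K; P₂ = P₁(V₁/V₂)^n = 137 kPa.
W = (P₁V₁−P₂V₂)/(n−1) = (2850×2.86−137×22.2)/0.48 = 10600 J.
ΔU = nCvΔT = 1.12×12.5×(326−873) = -7640 J.
Q = ΔU + W = 2970 J.
Net over both steps: W = 4750 J, Q = 2970 J, ΔU = -1780 J.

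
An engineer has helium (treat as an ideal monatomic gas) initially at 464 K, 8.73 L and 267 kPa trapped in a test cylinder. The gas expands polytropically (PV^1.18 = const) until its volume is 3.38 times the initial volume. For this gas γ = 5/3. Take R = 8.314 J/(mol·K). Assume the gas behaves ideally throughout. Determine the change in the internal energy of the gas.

n = P₁V₁/(RT₁) = 267×8.73/(8.314×464) = 0.604 mol.
Polytropic n=1.18: T₂ = T₁(V₁/V₂)^(n−1) = 464×(0.296)^0.18 = 373 K; P₂ = P₁(V₁/V₂)^n = 63.4 kPa.
For an ideal gas ΔU = nCvΔT with Cv = (3/2)R = 12.5 J/(mol·K).
ΔU = 0.604×12.5×(373−464) = -688 J.

-688 J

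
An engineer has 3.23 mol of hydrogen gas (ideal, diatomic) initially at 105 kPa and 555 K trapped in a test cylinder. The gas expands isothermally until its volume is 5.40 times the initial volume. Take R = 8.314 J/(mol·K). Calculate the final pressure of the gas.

19.4 kPa

V₁ = nRT₁/P₁ = 3.23×8.314×555/105 = 142 L.
Isothermal: T stays 555 K; PV = const ⇒ V₂ = 766 L, P₂ = 19.4 kPa.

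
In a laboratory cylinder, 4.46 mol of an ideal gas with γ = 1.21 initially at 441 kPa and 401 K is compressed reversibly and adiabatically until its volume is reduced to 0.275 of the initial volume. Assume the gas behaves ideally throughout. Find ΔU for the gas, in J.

22100 J

V₁ = nRT₁/P₁ = 4.46×8.314×401/441 = 33.7 L.
Adiabatic: TV^(γ−1) = const ⇒ T₂ = 401×(3.64)^0.210 = 526 K; PV^γ = const ⇒ P₂ = 2100 kPa.
For an ideal gas ΔU = nCvΔT with Cv = R/(γ−1) = 39.6 J/(mol·K).
ΔU = 4.46×39.6×(526−401) = 22100 J.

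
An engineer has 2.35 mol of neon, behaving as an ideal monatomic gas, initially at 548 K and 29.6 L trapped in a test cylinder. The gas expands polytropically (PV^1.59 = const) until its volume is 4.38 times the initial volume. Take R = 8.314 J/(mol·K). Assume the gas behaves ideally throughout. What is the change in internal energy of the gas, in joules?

-9340 J

P₁ = nRT₁/V₁ = 2.35×8.314×548/29.6 = 362 kPa.
Polytropic n=1.59: T₂ = T₁(V₁/V₂)^(n−1) = 548×(0.228)^0.59 = 229 K; P₂ = P₁(V₁/V₂)^n = 34.5 kPa.
For an ideal gas ΔU = nCvΔT with Cv = (3/2)R = 12.5 J/(mol·K).
ΔU = 2.35×12.5×(229−548) = -9340 J.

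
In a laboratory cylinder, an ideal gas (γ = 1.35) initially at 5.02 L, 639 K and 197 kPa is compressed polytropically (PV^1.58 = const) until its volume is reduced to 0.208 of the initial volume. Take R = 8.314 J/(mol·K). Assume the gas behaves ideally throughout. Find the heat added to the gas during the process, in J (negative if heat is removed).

n = P₁V₁/(RT₁) = 197×5.02/(8.314×639) = 0.186 mol.
Polytropic n=1.58: T₂ = T₁(V₁/V₂)^(n−1) = 639×(4.81)^0.58 = 1590 K; P₂ = P₁(V₁/V₂)^n = 2350 kPa.
W = (P₁V₁−P₂V₂)/(n−1) = (197×5.02−2350×1.04)/0.58 = -2530 J.
ΔU = nCvΔT = 0.186×23.8×(1590−639) = 4200 J.
Q = ΔU + W = 1670 J.

1670 J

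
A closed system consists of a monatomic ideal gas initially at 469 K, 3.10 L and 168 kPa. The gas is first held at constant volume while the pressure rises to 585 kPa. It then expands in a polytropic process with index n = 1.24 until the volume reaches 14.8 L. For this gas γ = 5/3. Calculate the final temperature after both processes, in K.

n = P₁V₁/(RT₁) = 168×3.10/(8.314×469) = 0.134 mol.
Step 1 — Isochoric: V stays 3.10 L; P/T = const ⇒ T₂ = 1630 K, P₂ = 585 kPa.
W = 0 (no volume change).
ΔU = nCvΔT = 0.134×12.5×(1630−469) = 1940 J.
Q = ΔU = 1940 J.
State after step 1: P = 585 kPa, V = 3.10 L, T = 1630 K.
Step 2 — Polytropic n=1.24: T₂ = T₁(V₁/V₂)^(n−1) = 1630×(0.209)^0.24 = 1120 K; P₂ = P₁(V₁/V₂)^n = 84.2 kPa.
W = (P₁V₁−P₂V₂)/(n−1) = (585×3.10−84.2×14.8)/0.24 = 2360 J.
ΔU = nCvΔT = 0.134×12.5×(1120−1630) = -851 J.
Q = ΔU + W = 1510 J.
Net over both steps: W = 2360 J, Q = 3450 J, ΔU = 1090 J.

1120 K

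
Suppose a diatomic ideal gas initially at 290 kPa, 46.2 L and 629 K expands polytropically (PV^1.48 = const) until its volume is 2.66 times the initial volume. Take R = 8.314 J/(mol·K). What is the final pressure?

68.2 kPa

Polytropic n=1.48: T₂ = T₁(V₁/V₂)^(n−1) = 629×(0.376)^0.48 = 393 K; P₂ = P₁(V₁/V₂)^n = 68.2 kPa.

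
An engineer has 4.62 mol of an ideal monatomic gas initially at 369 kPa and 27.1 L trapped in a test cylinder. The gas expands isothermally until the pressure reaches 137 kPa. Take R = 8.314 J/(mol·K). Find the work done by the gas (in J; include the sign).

9910 J

T₁ = P₁V₁/(nR) = 369×27.1/(4.62×8.314) = 260 K.
Isothermal: T stays 260 K; PV = const ⇒ V₂ = 73.0 L, P₂ = 137 kPa.
W = nRT ln(V₂/V₁) = 4.62×8.314×260×ln(2.69) = 9910 J.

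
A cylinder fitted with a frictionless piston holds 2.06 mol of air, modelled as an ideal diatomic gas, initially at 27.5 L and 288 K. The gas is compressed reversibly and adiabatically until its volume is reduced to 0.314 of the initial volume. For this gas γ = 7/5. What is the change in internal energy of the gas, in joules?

P₁ = nRT₁/V₁ = 2.06×8.314×288/27.5 = 179 kPa.
Adiabatic: TV^(γ−1) = const ⇒ T₂ = 288×(3.18)^0.400 = 458 K; PV^γ = const ⇒ P₂ = 908 kPa.
For an ideal gas ΔU = nCvΔT with Cv = (5/2)R = 20.8 J/(mol·K).
ΔU = 2.06×20.8×(458−288) = 7270 J.

7270 J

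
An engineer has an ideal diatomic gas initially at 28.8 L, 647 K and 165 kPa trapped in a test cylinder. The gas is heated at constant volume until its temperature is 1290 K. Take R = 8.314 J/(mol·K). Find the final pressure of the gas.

Isochoric: V stays 28.8 L; P/T = const ⇒ T₂ = 1290 K, P₂ = 329 kPa.

329 kPa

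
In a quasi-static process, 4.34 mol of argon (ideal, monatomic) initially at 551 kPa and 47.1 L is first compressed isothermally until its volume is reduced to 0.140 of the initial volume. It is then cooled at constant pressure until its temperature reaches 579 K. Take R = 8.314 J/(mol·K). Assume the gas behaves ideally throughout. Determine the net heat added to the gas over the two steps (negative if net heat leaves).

T₁ = P₁V₁/(nR) = 551×47.1/(4.34×8.314) = 719 K.
Step 1 — Isothermal: T stays 719 K; PV = const ⇒ V₂ = 6.59 L, P₂ = 3940 kPa.
ΔU = 0 (ideal gas, T constant).
W = nRT ln(V₂/V₁) = 4.34×8.314×719×ln(0.140) = -51000 J.
Q = ΔU + W = -51000 J.
State after step 1: P = 3940 kPa, V = 6.59 L, T = 719 K.
Step 2 — Isobaric: P stays 3940 kPa; V/T = const ⇒ T₂ = 579 K, V₂ = 5.31 L.
W = PΔV = 3940×(5.31−6.59) kPa·L = -5060 J.
ΔU = nCvΔT = 4.34×12.5×(579−719) = -7590 J.
Q = ΔU + W = nCpΔT = -12700 J.
Net over both steps: W = -56100 J, Q = -63700 J, ΔU = -7590 J.

-63700 J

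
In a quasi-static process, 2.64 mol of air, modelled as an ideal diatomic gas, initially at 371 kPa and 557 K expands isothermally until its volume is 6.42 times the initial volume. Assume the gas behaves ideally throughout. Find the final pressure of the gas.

V₁ = nRT₁/P₁ = 2.64×8.314×557/371 = 33.0 L.
Isothermal: T stays 557 K; PV = const ⇒ V₂ = 212 L, P₂ = 57.8 kPa.

57.8 kPa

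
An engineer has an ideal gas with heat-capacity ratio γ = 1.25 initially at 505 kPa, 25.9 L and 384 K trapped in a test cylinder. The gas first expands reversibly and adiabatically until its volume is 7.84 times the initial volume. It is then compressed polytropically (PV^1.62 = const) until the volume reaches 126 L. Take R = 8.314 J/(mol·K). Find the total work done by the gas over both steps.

n = P₁V₁/(RT₁) = 505×25.9/(8.314×384) = 4.10 mol.
Step 1 — Adiabatic: TV^(γ−1) = const ⇒ T₂ = 384×(0.128)^0.250 = 229 K; PV^γ = const ⇒ P₂ = 38.5 kPa.
ΔU = nCvΔT = 4.10×33.3×(229−384) = -21100 J.
Q = 0 for an adiabatic process, so W = −ΔU = 21100 J.
State after step 1: P = 38.5 kPa, V = 203 L, T = 229 K.
Step 2 — Polytropic n=1.62: T₂ = T₁(V₁/V₂)^(n−1) = 229×(1.61)^0.62 = 308 K; P₂ = P₁(V₁/V₂)^n = 83.4 kPa.
W = (P₁V₁−P₂V₂)/(n−1) = (38.5×203−83.4×126)/0.62 = -4340 J.
ΔU = nCvΔT = 4.10×33.3×(308−229) = 10800 J.
Q = ΔU + W = 6420 J.
Net over both steps: W = 16700 J, Q = 6420 J, ΔU = -10300 J.

16700 J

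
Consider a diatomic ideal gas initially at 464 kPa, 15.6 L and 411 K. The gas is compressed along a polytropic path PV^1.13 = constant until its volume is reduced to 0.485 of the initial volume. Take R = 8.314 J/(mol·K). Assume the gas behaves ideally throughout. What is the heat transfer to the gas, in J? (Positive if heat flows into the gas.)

n = P₁V₁/(RT₁) = 464×15.6/(8.314×411) = 2.12 mol.
Polytropic n=1.13: T₂ = T₁(V₁/V₂)^(n−1) = 411×(2.06)^0.13 = 452 K; P₂ = P₁(V₁/V₂)^n = 1050 kPa.
W = (P₁V₁−P₂V₂)/(n−1) = (464×15.6−1050×7.57)/0.13 = -5490 J.
ΔU = nCvΔT = 2.12×20.8×(452−411) = 1780 J.
Q = ΔU + W = -3710 J.

-3710 J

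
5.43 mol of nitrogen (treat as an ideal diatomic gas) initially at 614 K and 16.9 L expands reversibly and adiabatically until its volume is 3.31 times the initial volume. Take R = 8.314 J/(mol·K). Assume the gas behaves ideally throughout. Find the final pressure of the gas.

307 kPa

P₁ = nRT₁/V₁ = 5.43×8.314×614/16.9 = 1640 kPa.
Adiabatic: TV^(γ−1) = const ⇒ T₂ = 614×(0.302)^0.400 = 380 K; PV^γ = const ⇒ P₂ = 307 kPa.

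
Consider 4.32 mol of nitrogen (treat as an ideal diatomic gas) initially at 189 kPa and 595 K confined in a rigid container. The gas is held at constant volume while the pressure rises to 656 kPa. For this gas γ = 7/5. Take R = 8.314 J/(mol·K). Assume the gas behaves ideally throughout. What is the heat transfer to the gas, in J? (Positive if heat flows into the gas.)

V₁ = nRT₁/P₁ = 4.32×8.314×595/189 = 113 L.
Isochoric: V stays 113 L; P/T = const ⇒ T₂ = 2070 K, P₂ = 656 kPa.
W = 0 (no volume change).
ΔU = nCvΔT = 4.32×20.8×(2070−595) = 132000 J.
Q = ΔU = 132000 J.

132000 J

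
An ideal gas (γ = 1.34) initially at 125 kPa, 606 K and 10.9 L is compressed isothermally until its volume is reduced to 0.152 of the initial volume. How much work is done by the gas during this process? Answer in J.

n = P₁V₁/(RT₁) = 125×10.9/(8.314×606) = 0.270 mol.
Isothermal: T stays 606 K; PV = const ⇒ V₂ = 1.66 L, P₂ = 822 kPa.
W = nRT ln(V₂/V₁) = 0.270×8.314×606×ln(0.152) = -2570 J.

-2570 J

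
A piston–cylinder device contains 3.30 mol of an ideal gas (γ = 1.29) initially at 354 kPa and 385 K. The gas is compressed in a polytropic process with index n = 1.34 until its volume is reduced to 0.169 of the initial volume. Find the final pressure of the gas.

V₁ = nRT₁/P₁ = 3.30×8.314×385/354 = 29.8 L.
Polytropic n=1.34: T₂ = T₁(V₁/V₂)^(n−1) = 385×(5.92)^0.34 = 705 K; P₂ = P₁(V₁/V₂)^n = 3830 kPa.

3830 kPa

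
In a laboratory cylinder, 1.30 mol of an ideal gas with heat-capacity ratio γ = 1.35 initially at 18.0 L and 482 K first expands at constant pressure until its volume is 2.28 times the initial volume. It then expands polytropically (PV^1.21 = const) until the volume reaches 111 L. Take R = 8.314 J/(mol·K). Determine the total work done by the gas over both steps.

17300 J

P₁ = nRT₁/V₁ = 1.30×8.314×482/18.0 = 289 kPa.
Step 1 — Isobaric: P stays 289 kPa; V/T = const ⇒ T₂ = 1100 K, V₂ = 41.0 L.
W = PΔV = 289×(41.0−18.0) kPa·L = 6670 J.
ΔU = nCvΔT = 1.30×23.8×(1100−482) = 19100 J.
Q = ΔU + W = nCpΔT = 25700 J.
State after step 1: P = 289 kPa, V = 41.0 L, T = 1100 K.
Step 2 — Polytropic n=1.21: T₂ = T₁(V₁/V₂)^(n−1) = 1100×(0.370)^0.21 = 892 K; P₂ = P₁(V₁/V₂)^n = 86.8 kPa.
W = (P₁V₁−P₂V₂)/(n−1) = (289×41.0−86.8×111)/0.21 = 10700 J.
ΔU = nCvΔT = 1.30×23.8×(892−1100) = -6400 J.
Q = ΔU + W = 4270 J.
Net over both steps: W = 17300 J, Q = 30000 J, ΔU = 12700 J.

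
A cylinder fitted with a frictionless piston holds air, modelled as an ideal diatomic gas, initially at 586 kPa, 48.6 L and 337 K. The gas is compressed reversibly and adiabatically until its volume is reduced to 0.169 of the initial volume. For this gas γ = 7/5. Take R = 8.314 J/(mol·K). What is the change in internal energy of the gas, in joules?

n = P₁V₁/(RT₁) = 586×48.6/(8.314×337) = 10.2 mol.
Adiabatic: TV^(γ−1) = const ⇒ T₂ = 337×(5.92)^0.400 = 686 K; PV^γ = const ⇒ P₂ = 7060 kPa.
For an ideal gas ΔU = nCvΔT with Cv = (5/2)R = 20.8 J/(mol·K).
ΔU = 10.2×20.8×(686−337) = 73800 J.

73800 J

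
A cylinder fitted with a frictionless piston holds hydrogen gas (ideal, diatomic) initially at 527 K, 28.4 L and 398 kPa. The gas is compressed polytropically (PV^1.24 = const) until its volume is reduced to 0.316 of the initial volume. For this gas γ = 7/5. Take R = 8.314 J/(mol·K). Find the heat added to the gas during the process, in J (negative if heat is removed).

-6000 J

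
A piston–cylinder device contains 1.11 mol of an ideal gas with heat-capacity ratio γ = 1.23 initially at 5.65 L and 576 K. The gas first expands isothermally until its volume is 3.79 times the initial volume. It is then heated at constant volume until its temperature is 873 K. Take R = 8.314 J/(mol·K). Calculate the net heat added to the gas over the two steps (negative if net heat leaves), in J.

19000 J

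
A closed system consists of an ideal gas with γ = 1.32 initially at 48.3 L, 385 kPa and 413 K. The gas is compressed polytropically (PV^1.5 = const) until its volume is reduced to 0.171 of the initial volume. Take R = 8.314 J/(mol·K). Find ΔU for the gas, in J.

n = P₁V₁/(RT₁) = 385×48.3/(8.314×413) = 5.42 mol.
Polytropic n=1.5: T₂ = T₁(V₁/V₂)^(n−1) = 413×(5.85)^0.50 = 999 K; P₂ = P₁(V₁/V₂)^n = 5440 kPa.
For an ideal gas ΔU = nCvΔT with Cv = R/(γ−1) = 26.0 J/(mol·K).
ΔU = 5.42×26.0×(999−413) = 82400 J.

82400 J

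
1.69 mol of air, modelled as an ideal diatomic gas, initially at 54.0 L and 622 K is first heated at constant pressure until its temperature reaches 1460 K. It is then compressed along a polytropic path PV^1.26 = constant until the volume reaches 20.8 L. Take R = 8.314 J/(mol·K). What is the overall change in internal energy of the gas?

60200 J

P₁ = nRT₁/V₁ = 1.69×8.314×622/54.0 = 162 kPa.
Step 1 — Isobaric: P stays 162 kPa; V/T = const ⇒ T₂ = 1460 K, V₂ = 127 L.
W = PΔV = 162×(127−54.0) kPa·L = 11800 J.
ΔU = nCvΔT = 1.69×20.8×(1460−622) = 29400 J.
Q = ΔU + W = nCpΔT = 41200 J.
State after step 1: P = 162 kPa, V = 127 L, T = 1460 K.
Step 2 — Polytropic n=1.26: T₂ = T₁(V₁/V₂)^(n−1) = 1460×(6.09)^0.26 = 2340 K; P₂ = P₁(V₁/V₂)^n = 1580 kPa.
W = (P₁V₁−P₂V₂)/(n−1) = (162×127−1580×20.8)/0.26 = -47300 J.
ΔU = nCvΔT = 1.69×20.8×(2340−1460) = 30800 J.
Q = ΔU + W = -16600 J.
Net over both steps: W = -35600 J, Q = 24600 J, ΔU = 60200 J.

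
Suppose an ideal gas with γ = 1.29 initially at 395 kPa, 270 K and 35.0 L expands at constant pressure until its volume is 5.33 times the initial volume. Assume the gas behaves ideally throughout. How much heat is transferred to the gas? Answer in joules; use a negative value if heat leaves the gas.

266000 J

n = P₁V₁/(RT₁) = 395×35.0/(8.314×270) = 6.16 mol.
Isobaric: P stays 395 kPa; V/T = const ⇒ T₂ = 1440 K, V₂ = 187 L.
W = PΔV = 395×(187−35.0) kPa·L = 59900 J.
ΔU = nCvΔT = 6.16×28.7×(1440−270) = 206000 J.
Q = ΔU + W = nCpΔT = 266000 J.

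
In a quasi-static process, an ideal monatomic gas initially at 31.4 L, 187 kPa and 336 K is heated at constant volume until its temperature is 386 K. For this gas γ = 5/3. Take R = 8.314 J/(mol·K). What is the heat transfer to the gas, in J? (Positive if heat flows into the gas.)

1310 J

n = P₁V₁/(RT₁) = 187×31.4/(8.314×336) = 2.10 mol.
Isochoric: V stays 31.4 L; P/T = const ⇒ T₂ = 386 K, P₂ = 215 kPa.
W = 0 (no volume change).
ΔU = nCvΔT = 2.10×12.5×(386−336) = 1310 J.
Q = ΔU = 1310 J.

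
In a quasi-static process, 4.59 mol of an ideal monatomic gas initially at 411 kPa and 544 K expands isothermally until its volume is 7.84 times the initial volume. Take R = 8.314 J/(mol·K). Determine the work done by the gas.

42700 J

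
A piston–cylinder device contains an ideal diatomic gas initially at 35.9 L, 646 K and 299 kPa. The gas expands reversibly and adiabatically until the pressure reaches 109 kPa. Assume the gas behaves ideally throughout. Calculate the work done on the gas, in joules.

-6720 J

n = P₁V₁/(RT₁) = 299×35.9/(8.314×646) = 2.00 mol.
Adiabatic: T₂/T₁ = (P₂/P₁)^((γ−1)/γ) ⇒ T₂ = 646×(0.365)^0.286 = 484 K; V₂ = 73.8 L.
ΔU = nCvΔT = 2.00×20.8×(484−646) = -6720 J.
Q = 0 for an adiabatic process, so W = −ΔU = 6720 J.
Work done on the gas = −W_by = -6720 J.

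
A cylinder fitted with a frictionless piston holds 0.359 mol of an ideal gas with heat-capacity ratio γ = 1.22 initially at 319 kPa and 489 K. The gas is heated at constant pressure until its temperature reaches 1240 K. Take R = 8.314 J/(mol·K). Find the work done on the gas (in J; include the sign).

-2240 J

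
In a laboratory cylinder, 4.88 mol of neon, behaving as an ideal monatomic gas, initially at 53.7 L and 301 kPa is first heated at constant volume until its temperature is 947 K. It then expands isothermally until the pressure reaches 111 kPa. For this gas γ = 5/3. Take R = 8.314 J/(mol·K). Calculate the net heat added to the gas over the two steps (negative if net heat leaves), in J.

105000 J

T₁ = P₁V₁/(nR) = 301×53.7/(4.88×8.314) = 398 K.
Step 1 — Isochoric: V stays 53.7 L; P/T = const ⇒ T₂ = 947 K, P₂ = 715 kPa.
W = 0 (no volume change).
ΔU = nCvΔT = 4.88×12.5×(947−398) = 33400 J.
Q = ΔU = 33400 J.
State after step 1: P = 715 kPa, V = 53.7 L, T = 947 K.
Step 2 — Isothermal: T stays 947 K; PV = const ⇒ V₂ = 346 L, P₂ = 111 kPa.
ΔU = 0 (ideal gas, T constant).
W = nRT ln(V₂/V₁) = 4.88×8.314×947×ln(6.45) = 71600 J.
Q = ΔU + W = 71600 J.
Net over both steps: W = 71600 J, Q = 105000 J, ΔU = 33400 J.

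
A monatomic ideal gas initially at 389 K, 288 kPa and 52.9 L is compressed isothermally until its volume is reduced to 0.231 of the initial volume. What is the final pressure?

1250 kPa

Isothermal: T stays 389 K; PV = const ⇒ V₂ = 12.2 L, P₂ = 1250 kPa.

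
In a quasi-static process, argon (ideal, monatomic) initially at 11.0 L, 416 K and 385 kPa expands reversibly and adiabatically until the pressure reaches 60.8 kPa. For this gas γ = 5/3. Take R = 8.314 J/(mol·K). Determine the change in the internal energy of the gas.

n = P₁V₁/(RT₁) = 385×11.0/(8.314×416) = 1.22 mol.
Adiabatic: T₂/T₁ = (P₂/P₁)^((γ−1)/γ) ⇒ T₂ = 416×(0.158)^0.400 = 199 K; V₂ = 33.3 L.
For an ideal gas ΔU = nCvΔT with Cv = (3/2)R = 12.5 J/(mol·K).
ΔU = 1.22×12.5×(199−416) = -3320 J.

-3320 J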